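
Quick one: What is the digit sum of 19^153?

874

19^153 = 4459651743768901196517993196934040348836341370206009592009153677079380959407892376354740013148944284972984025042628723104332685077600059155546639521554329379828929259619033472204611343831037559859
Sum of its 196 digits: 874.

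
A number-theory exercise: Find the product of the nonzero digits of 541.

5×4×1 = 20

20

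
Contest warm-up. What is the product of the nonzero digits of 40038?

4×3×8 = 96

96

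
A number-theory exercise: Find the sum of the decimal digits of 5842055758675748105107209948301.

5+8+4+2+0+5+5+7+5+8+6+7+5+7+4+8+1+0+5+1+0+7+2+0+9+9+4+8+3+0+1 = 136

136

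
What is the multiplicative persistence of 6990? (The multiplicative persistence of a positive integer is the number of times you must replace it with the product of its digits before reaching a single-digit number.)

1

6990 → 0 (1 step)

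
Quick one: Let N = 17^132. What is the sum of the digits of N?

703

17^132 = 2625775682230227256591138703384510714221543388544059587876505133347642477252019728910975721702964077825426123244307077258044804502593094758305899213484429663735361
Sum of its 163 digits: 703.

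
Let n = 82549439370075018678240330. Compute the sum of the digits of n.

8+2+5+4+9+4+3+9+3+7+0+0+7+5+0+1+8+6+7+8+2+4+0+3+3+0 = 108

108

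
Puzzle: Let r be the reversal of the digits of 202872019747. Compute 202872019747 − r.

-545038258455

Reverse of 202872019747 is 747910278202.
202872019747 − 747910278202 = -545038258455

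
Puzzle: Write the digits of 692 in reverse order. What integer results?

296

Reversing 692 gives 296.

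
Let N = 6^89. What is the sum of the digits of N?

315

6^89 = 1800782593726645086383198950649858141454002621435149880441896326660096
Sum of its 70 digits: 315.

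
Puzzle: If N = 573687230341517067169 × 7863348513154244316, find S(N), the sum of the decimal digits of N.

573687230341517067169 × 7863348513154244316 = 4511102629721544706729439016124808461404
Sum of its 40 digits: 150.

150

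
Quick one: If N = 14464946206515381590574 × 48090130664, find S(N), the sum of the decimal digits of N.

14464946206515381590574 × 48090130664 = 695621153119055828816523810761136
Sum of its 33 digits: 135.

135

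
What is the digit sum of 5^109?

5^109 = 15407439555097886824447823540679418548304813185723105561919510364532470703125
Sum of its 77 digits: 329.

329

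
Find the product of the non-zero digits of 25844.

1280

2×5×8×4×4 = 1280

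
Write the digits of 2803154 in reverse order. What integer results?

4513082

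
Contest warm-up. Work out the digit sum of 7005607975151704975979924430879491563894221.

7+0+0+5+6+0+7+9+7+5+1+5+1+7+0+4+9+7+5+9+7+9+9+2+4+4+3+0+8+7+9+4+9+1+5+6+3+8+9+4+2+2+1 = 210

210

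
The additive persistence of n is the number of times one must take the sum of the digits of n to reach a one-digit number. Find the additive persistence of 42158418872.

42158418872 → 50 → 5 (2 steps)

2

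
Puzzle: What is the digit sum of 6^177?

603

6^177 = 540469658311477215870617512922851303857732091277002230202683687031652115417976734189532935433464668393263364575944585648774378475053121536
Sum of its 138 digits: 603.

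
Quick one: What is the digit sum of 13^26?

13^26 = 91733330193268616658399616009
Sum of its 29 digits: 133.

133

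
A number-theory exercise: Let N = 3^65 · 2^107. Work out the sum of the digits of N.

252

3^65 · 2^107 = 1671441160622501080288622101125886429922707129330389159619067904
Sum of its 64 digits: 252.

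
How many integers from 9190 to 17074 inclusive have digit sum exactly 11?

268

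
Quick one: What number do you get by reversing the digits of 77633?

33677

Reversing 77633 gives 33677.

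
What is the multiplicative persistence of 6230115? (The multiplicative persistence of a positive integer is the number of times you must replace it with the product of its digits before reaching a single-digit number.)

6230115 → 0 (1 step)

1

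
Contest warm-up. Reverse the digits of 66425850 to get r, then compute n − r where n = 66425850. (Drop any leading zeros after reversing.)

60573384

Reverse of 66425850 is 5852466.
66425850 − 5852466 = 60573384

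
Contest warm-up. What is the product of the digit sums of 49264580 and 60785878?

S(49264580) = 4+9+2+6+4+5+8+0 = 38.
S(60785878) = 6+0+7+8+5+8+7+8 = 49.
38 · 49 = 1862.

1862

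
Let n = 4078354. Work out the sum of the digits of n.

4+0+7+8+3+5+4 = 31

31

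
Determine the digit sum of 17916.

24

1+7+9+1+6 = 24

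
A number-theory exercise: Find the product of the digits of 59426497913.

5×9×4×2×6×4×9×7×9×1×3 = 14696640

14696640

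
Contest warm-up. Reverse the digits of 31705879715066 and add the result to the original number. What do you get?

Reverse of 31705879715066 is 66051797850713.
31705879715066 + 66051797850713 = 97757677565779

97757677565779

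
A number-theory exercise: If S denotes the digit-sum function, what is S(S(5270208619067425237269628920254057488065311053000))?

First digit sum: 187.
1+8+7 = 16.

16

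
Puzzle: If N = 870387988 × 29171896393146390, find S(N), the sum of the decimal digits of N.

108

870387988 × 29171896393146390 = 25390868207775143381563320
Sum of its 26 digits: 108.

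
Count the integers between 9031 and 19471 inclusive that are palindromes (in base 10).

103

The integers in [9031, 19471] that are palindromes (in base 10): 9119, 9229, 9339, 9449, 9559, 9669, …, 19291, 19391.
103 qualify.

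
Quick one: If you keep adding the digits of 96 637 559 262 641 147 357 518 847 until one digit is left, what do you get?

5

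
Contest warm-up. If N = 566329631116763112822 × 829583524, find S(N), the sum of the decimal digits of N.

144

566329631116763112822 × 829583524 = 469817731127464398608084344728
Sum of its 30 digits: 144.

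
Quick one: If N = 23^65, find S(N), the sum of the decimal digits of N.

362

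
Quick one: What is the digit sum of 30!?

30! = 265252859812191058636308480000000
Sum of its 33 digits: 117.

117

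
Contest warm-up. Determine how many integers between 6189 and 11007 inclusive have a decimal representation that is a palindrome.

48

The integers in [6189, 11007] that have a decimal representation that is a palindrome: 6226, 6336, 6446, 6556, 6666, 6776, …, 10801, 10901.
48 qualify.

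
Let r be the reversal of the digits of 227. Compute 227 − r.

Reverse of 227 is 722.
227 − 722 = -495

-495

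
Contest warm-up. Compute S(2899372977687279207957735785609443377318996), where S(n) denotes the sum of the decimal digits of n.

2+8+9+9+3+7+2+9+7+7+6+8+7+2+7+9+2+0+7+9+5+7+7+3+5+7+8+5+6+0+9+4+4+3+3+7+7+3+1+8+9+9+6 = 246

246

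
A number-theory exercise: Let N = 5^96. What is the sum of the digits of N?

325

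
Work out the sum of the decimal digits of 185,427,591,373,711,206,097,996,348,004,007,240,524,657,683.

1+8+5+4+2+7+5+9+1+3+7+3+7+1+1+2+0+6+0+9+7+9+9+6+3+4+8+0+0+4+0+0+7+2+4+0+5+2+4+6+5+7+6+8+3 = 190

190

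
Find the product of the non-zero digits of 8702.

8×7×2 = 112

112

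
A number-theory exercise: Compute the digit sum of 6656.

23

6+6+5+6 = 23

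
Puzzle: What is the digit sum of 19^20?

136

19^20 = 37589973457545958193355601
Sum of its 26 digits: 136.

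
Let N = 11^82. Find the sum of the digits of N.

403

11^82 = 24785642596484137367310393918366845247634028377292875541962916350799472426091085092921
Sum of its 86 digits: 403.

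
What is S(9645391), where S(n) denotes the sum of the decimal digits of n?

37

9+6+4+5+3+9+1 = 37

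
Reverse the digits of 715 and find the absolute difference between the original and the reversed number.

Reverse of 715 is 517.
|715 − 517| = 198

198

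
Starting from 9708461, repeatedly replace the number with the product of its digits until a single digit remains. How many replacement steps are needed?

1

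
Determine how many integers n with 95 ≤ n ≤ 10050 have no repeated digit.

5188

The integers in [95, 10050] that have no repeated digit: 95, 96, 97, 98, 102, 103, …, 9875, 9876.
5188 qualify.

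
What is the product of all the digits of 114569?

1×1×4×5×6×9 = 1080

1080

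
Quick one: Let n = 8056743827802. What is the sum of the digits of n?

8+0+5+6+7+4+3+8+2+7+8+0+2 = 60

60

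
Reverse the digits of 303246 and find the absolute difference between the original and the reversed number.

Reverse of 303246 is 642303.
|303246 − 642303| = 339057

339057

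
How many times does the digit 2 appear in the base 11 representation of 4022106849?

1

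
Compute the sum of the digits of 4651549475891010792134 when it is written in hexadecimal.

134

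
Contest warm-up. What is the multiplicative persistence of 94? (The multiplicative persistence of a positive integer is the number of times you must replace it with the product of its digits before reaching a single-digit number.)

94 → 36 → 18 → 8 (3 steps)

3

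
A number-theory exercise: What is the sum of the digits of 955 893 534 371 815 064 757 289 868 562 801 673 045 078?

208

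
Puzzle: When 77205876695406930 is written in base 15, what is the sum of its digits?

86

77205876695406930 in base 15 is 29A0BC06D372920.
Digit sum: 2+9+10+0+11+12+0+6+13+3+7+2+9+2+0 = 86.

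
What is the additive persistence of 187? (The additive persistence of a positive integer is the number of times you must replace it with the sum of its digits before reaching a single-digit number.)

2

187 → 16 → 7 (2 steps)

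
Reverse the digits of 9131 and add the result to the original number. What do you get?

Reverse of 9131 is 1319.
9131 + 1319 = 10450

10450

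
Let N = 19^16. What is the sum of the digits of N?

19^16 = 288441413567621167681
Sum of its 21 digits: 91.

91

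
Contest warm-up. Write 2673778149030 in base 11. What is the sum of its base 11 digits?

2673778149030 in base 11 is 940A4107276A.
Digit sum: 9+4+0+10+4+1+0+7+2+7+6+10 = 60.

60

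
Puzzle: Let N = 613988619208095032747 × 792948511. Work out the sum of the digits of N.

613988619208095032747 × 792948511 = 486861361372004955363229889717
Sum of its 30 digits: 143.

143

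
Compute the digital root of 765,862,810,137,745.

7

7+6+5+8+6+2+8+1+0+1+3+7+7+4+5 = 70
7+0 = 7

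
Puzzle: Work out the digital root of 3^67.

9

The digital root of n equals n mod 9 (or 9 when 9 | n), so we need 3^67 mod 9.
3^67 ≡ 0 (mod 9), so the digital root is 9.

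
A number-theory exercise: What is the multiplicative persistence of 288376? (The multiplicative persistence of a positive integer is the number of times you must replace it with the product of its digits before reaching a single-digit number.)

5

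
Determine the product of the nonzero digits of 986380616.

373248

9×8×6×3×8×6×1×6 = 373248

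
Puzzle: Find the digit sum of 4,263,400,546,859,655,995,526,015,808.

4+2+6+3+4+0+0+5+4+6+8+5+9+6+5+5+9+9+5+5+2+6+0+1+5+8+0+8 = 130

130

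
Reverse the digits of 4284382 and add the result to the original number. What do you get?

7119206

Reverse of 4284382 is 2834824.
4284382 + 2834824 = 7119206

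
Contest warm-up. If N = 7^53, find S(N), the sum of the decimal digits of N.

220

7^53 = 616873509628062366290756156815389726793178407
Sum of its 45 digits: 220.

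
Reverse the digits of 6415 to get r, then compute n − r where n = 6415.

Reverse of 6415 is 5146.
6415 − 5146 = 1269

1269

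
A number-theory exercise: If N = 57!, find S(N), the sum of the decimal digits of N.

57! = 40526919504877216755680601905432322134980384796226602145184481280000000000000
Sum of its 77 digits: 270.

270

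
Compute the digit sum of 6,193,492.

6+1+9+3+4+9+2 = 34

34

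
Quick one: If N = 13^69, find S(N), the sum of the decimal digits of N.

343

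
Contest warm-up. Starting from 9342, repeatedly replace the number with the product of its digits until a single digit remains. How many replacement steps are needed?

9342 → 216 → 12 → 2 (3 steps)

3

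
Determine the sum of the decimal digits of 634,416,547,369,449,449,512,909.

118

6+3+4+4+1+6+5+4+7+3+6+9+4+4+9+4+4+9+5+1+2+9+0+9 = 118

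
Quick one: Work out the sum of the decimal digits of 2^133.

2^133 = 10889035741470030830827987437816582766592
Sum of its 41 digits: 191.

191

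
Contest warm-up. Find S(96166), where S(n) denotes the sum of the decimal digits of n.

28

9+6+1+6+6 = 28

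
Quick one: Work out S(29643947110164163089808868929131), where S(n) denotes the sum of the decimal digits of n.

147

2+9+6+4+3+9+4+7+1+1+0+1+6+4+1+6+3+0+8+9+8+0+8+8+6+8+9+2+9+1+3+1 = 147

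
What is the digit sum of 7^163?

7^163 = 563612377803792947265531140820894868575250234922636559494929282232990194987864746914004563069661276174010417776269913283230247777223328343
Sum of its 138 digits: 628.

628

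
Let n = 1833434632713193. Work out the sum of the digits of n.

1+8+3+3+4+3+4+6+3+2+7+1+3+1+9+3 = 61

61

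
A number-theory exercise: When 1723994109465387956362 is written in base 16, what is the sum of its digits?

127

1723994109465387956362 in base 16 is 5D753974724E59788A.
Digit sum: 5+13+7+5+3+9+7+4+7+2+4+14+5+9+7+8+8+10 = 127.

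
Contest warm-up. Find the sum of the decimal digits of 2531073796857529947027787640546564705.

182

2+5+3+1+0+7+3+7+9+6+8+5+7+5+2+9+9+4+7+0+2+7+7+8+7+6+4+0+5+4+6+5+6+4+7+0+5 = 182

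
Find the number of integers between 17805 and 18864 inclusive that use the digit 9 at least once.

277

The integers in [17805, 18864] that use the digit 9 at least once: 17809, 17819, 17829, 17839, 17849, 17859, …, 18849, 18859.
277 qualify.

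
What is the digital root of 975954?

3

9+7+5+9+5+4 = 39
3+9 = 12
1+2 = 3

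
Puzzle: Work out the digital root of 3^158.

The digital root of n equals n mod 9 (or 9 when 9 | n), so we need 3^158 mod 9.
3^158 ≡ 0 (mod 9), so the digital root is 9.

9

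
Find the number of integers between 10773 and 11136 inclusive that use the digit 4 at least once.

64

The integers in [10773, 11136] that use the digit 4 at least once: 10774, 10784, 10794, 10804, 10814, 10824, …, 11124, 11134.
64 qualify.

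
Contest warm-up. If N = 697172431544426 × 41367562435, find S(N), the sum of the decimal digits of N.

101

697172431544426 × 41367562435 = 28840324089874806031237310
Sum of its 26 digits: 101.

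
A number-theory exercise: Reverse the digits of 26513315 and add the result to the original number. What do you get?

Reverse of 26513315 is 51331562.
26513315 + 51331562 = 77844877

77844877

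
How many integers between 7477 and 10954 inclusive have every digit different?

The integers in [7477, 10954] that have every digit different: 7480, 7481, 7482, 7483, 7485, 7486, …, 10953, 10954.
1561 qualify.

1561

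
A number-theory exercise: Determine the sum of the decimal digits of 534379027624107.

60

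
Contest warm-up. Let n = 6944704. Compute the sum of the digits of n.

34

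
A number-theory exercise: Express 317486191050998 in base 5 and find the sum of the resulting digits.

46

317486191050998 in base 5 is 313103143204402112443.
Digit sum: 3+1+3+1+0+3+1+4+3+2+0+4+4+0+2+1+1+2+4+4+3 = 46.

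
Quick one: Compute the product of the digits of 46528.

1920

4×6×5×2×8 = 1920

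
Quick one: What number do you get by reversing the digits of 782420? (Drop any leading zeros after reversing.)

Reversing 782420 gives 24287.

24287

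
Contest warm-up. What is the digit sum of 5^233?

704

5^233 = 7244543263061369894007295432710233424546024958511310551666091911948401054874276091791625161568766479563161951437502263724706186298618604268995113670825958251953125
Sum of its 163 digits: 704.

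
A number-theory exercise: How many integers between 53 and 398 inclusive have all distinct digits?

258

The integers in [53, 398] that have all distinct digits: 53, 54, 56, 57, 58, 59, …, 397, 398.
258 qualify.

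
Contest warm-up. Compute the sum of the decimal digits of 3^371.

801

3^371 = 1027981978176517631099155826982875536287894430558811184401340558151789530042702738847082175735494628410105715092614925774461618238071836894204719624175087168763213320596107859547
Sum of its 178 digits: 801.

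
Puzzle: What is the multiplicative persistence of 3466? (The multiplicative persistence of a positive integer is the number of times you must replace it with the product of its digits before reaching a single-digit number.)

3

3466 → 432 → 24 → 8 (3 steps)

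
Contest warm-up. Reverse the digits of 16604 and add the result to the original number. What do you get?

57265

Reverse of 16604 is 40661.
16604 + 40661 = 57265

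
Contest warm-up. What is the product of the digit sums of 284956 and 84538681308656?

2414

S(284956) = 2+8+4+9+5+6 = 34.
S(84538681308656) = 8+4+5+3+8+6+8+1+3+0+8+6+5+6 = 71.
34 · 71 = 2414.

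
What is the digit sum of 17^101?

17^101 = 18851289337273321902203899169876614429412291850047951914847087301741088868523233861111219802352086591017223675552162759336017
Sum of its 125 digits: 530.

530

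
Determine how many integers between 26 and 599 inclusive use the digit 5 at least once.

The integers in [26, 599] that use the digit 5 at least once: 35, 45, 50, 51, 52, 53, …, 598, 599.
192 qualify.

192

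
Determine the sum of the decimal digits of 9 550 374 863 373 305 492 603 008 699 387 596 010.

9+5+5+0+3+7+4+8+6+3+3+7+3+3+0+5+4+9+2+6+0+3+0+0+8+6+9+9+3+8+7+5+9+6+0+1+0 = 166

166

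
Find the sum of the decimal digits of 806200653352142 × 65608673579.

124

806200653352142 × 65608673579 = 52893755504957216618456218
Sum of its 26 digits: 124.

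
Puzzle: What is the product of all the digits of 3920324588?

3×9×2×0×3×2×4×5×8×8 = 0

0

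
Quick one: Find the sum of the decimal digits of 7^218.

7^218 = 17036199732716516435604150035499303369543905376372645552843821520365466514648424538308894169264558219481834875287897870079560846802179141437300455448402596336434323635444629340595790449
Sum of its 185 digits: 832.

832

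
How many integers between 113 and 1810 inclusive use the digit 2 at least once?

The integers in [113, 1810] that use the digit 2 at least once: 120, 121, 122, 123, 124, 125, …, 1792, 1802.
484 qualify.

484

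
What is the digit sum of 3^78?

153

3^78 = 16423203268260658146231467800709255289
Sum of its 38 digits: 153.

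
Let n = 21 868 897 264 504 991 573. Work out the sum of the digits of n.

2+1+8+6+8+8+9+7+2+6+4+5+0+4+9+9+1+5+7+3 = 104

104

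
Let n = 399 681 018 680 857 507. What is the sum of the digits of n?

3+9+9+6+8+1+0+1+8+6+8+0+8+5+7+5+0+7 = 91

91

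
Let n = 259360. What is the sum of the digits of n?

2+5+9+3+6+0 = 25

25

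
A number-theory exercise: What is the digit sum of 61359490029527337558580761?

6+1+3+5+9+4+9+0+0+2+9+5+2+7+3+3+7+5+5+8+5+8+0+7+6+1 = 120

120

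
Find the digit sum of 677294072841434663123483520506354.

134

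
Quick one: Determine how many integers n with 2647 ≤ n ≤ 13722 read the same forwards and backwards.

111

The integers in [2647, 13722] that read the same forwards and backwards: 2662, 2772, 2882, 2992, 3003, 3113, …, 13531, 13631.
111 qualify.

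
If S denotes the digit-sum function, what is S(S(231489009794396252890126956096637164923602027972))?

First digit sum: 220.
2+2+0 = 4.

4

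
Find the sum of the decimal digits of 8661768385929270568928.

125

8+6+6+1+7+6+8+3+8+5+9+2+9+2+7+0+5+6+8+9+2+8 = 125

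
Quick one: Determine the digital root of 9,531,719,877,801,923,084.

9+5+3+1+7+1+9+8+7+7+8+0+1+9+2+3+0+8+4 = 92
9+2 = 11
1+1 = 2

2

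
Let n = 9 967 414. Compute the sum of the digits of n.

9+9+6+7+4+1+4 = 40

40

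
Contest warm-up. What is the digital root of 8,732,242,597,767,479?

8

8+7+3+2+2+4+2+5+9+7+7+6+7+4+7+9 = 89
8+9 = 17
1+7 = 8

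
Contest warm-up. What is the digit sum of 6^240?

801

6^240 = 5705583848348030801203046453386090952546804127746747066957954237098586932342061769413919236696480803419147381135240605582829827345837059457410322531281715153455210750720037581145637912576
Sum of its 187 digits: 801.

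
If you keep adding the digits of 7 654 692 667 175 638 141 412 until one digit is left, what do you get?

7+6+5+4+6+9+2+6+6+7+1+7+5+6+3+8+1+4+1+4+1+2 = 101
1+0+1 = 2

2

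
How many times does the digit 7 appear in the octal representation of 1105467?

1105467 in base 8 is 4157073.
The digit 7 appears 2 times.

2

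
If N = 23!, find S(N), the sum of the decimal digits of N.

99

23! = 25852016738884976640000
Sum of its 23 digits: 99.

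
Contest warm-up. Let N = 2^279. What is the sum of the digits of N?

350

2^279 = 971334446112864535459730953411759453321203419526069760625906204869452142602604249088
Sum of its 84 digits: 350.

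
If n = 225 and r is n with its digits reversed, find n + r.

Reverse of 225 is 522.
225 + 522 = 747

747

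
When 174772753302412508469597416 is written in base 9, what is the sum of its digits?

174772753302412508469597416 in base 9 is 3004044817581721873435243002.
Digit sum: 3+0+0+4+0+4+4+8+1+7+5+8+1+7+2+1+8+7+3+4+3+5+2+4+3+0+0+2 = 96.

96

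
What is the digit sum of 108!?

108! = 1324641819451828974499891837121832599810209360673358065686551152497461815091591578895743130235002378688844343005686404521144382704205360039762937774080000000000000000000000000
Sum of its 175 digits: 666.

666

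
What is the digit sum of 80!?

450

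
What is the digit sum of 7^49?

7^49 = 256923577521058878088611477224235621321607
Sum of its 42 digits: 178.

178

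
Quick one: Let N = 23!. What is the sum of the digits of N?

23! = 25852016738884976640000
Sum of its 23 digits: 99.

99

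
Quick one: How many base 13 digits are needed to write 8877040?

7

8877040 in base 13 is 1ABA6B3, which has 7 digits.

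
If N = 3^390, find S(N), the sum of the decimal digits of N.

3^390 = 1194783842005001366872669673930715104684379915202413516958309593884097707862672257897327618239887790786549346048626664496721871548575328400043101228717425477619608889629973635327326175449
Sum of its 187 digits: 891.

891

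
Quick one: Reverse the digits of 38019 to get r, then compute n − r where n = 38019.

Reverse of 38019 is 91083.
38019 − 91083 = -53064

-53064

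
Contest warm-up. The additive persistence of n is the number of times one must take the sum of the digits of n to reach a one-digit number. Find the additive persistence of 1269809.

2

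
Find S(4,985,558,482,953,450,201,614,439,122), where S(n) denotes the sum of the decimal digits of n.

119

4+9+8+5+5+5+8+4+8+2+9+5+3+4+5+0+2+0+1+6+1+4+4+3+9+1+2+2 = 119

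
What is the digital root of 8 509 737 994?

7

8+5+0+9+7+3+7+9+9+4 = 61
6+1 = 7
(Equivalently, 8 509 737 994 mod 9 = 7.)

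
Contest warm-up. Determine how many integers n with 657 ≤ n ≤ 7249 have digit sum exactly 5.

The integers in [657, 7249] that have digit sum exactly 5: 1004, 1013, 1022, 1031, 1040, 1103, …, 4100, 5000.
35 qualify.

35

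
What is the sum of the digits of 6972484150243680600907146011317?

6+9+7+2+4+8+4+1+5+0+2+4+3+6+8+0+6+0+0+9+0+7+1+4+6+0+1+1+3+1+7 = 115

115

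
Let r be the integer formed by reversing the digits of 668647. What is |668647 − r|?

78219

Reverse of 668647 is 746866.
|668647 − 746866| = 78219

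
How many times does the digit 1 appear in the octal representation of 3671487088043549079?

3

3671487088043549079 in base 8 is 313635740674021160627.
The digit 1 appears 3 times.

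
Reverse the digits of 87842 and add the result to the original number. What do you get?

112720

Reverse of 87842 is 24878.
87842 + 24878 = 112720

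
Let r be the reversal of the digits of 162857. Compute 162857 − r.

Reverse of 162857 is 758261.
162857 − 758261 = -595404

-595404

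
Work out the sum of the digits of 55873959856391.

5+5+8+7+3+9+5+9+8+5+6+3+9+1 = 83

83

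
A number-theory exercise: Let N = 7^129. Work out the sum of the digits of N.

478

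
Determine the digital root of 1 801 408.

1+8+0+1+4+0+8 = 22
2+2 = 4

4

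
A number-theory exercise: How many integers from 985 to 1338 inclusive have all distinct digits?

129

The integers in [985, 1338] that have all distinct digits: 985, 986, 987, 1023, 1024, 1025, …, 1328, 1329.
129 qualify.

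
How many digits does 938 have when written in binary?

10

938 in base 2 is 1110101010, which has 10 digits.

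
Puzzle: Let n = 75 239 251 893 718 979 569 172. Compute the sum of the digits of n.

7+5+2+3+9+2+5+1+8+9+3+7+1+8+9+7+9+5+6+9+1+7+2 = 125

125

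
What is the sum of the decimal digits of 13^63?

13^63 = 15081036648520082563896904647966616571107944615701214429968535680172997
Sum of its 71 digits: 325.

325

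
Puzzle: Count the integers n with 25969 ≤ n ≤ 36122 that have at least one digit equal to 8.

The integers in [25969, 36122] that have at least one digit equal to 8: 25978, 25980, 25981, 25982, 25983, 25984, …, 36108, 36118.
3472 qualify.

3472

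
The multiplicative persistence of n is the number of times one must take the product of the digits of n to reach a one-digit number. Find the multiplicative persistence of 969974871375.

2

969974871375 → 720135360 → 0 (2 steps)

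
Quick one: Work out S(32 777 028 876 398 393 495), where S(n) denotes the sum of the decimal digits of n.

110

3+2+7+7+7+0+2+8+8+7+6+3+9+8+3+9+3+4+9+5 = 110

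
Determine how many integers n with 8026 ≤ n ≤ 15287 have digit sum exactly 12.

308

The integers in [8026, 15287] that have digit sum exactly 12: 8031, 8040, 8103, 8112, 8121, 8130, …, 15231, 15240.
308 qualify.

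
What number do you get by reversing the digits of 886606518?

815606688

Reversing 886606518 gives 815606688.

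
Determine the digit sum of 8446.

8+4+4+6 = 22

22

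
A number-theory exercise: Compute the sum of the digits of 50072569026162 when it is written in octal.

46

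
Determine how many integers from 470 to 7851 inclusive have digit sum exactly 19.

517

The integers in [470, 7851] that have digit sum exactly 19: 478, 487, 496, 559, 568, 577, …, 7831, 7840.
517 qualify.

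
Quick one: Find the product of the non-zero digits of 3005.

15

3×5 = 15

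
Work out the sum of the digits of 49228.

25

4+9+2+2+8 = 25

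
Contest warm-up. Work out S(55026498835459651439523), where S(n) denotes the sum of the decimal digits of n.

5+5+0+2+6+4+9+8+8+3+5+4+5+9+6+5+1+4+3+9+5+2+3 = 111

111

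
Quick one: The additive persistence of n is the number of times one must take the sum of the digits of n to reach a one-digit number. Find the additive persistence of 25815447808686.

25815447808686 → 72 → 9 (2 steps)

2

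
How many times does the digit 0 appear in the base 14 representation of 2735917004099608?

2735917004099608 in base 14 is 363871379B3800.
The digit 0 appears 2 times.

2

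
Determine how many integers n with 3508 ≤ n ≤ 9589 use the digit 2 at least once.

1643

The integers in [3508, 9589] that use the digit 2 at least once: 3512, 3520, 3521, 3522, 3523, 3524, …, 9572, 9582.
1643 qualify.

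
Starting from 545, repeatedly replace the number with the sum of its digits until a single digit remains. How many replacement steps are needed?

2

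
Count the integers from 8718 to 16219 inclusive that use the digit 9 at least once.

The integers in [8718, 16219] that use the digit 9 at least once: 8719, 8729, 8739, 8749, 8759, 8769, …, 16209, 16219.
2803 qualify.

2803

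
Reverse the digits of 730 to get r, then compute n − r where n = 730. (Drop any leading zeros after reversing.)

Reverse of 730 is 37.
730 − 37 = 693

693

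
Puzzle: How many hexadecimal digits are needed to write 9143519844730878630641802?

21

9143519844730878630641802 in base 16 is 790373438C25C8FB1408A, which has 21 digits.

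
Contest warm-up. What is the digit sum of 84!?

477

84! = 3314240134565353266999387579130131288000666286242049487118846032383059131291716864129885722968716753156177920000000000000000000
Sum of its 127 digits: 477.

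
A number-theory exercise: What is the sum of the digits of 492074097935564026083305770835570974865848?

4+9+2+0+7+4+0+9+7+9+3+5+5+6+4+0+2+6+0+8+3+3+0+5+7+7+0+8+3+5+5+7+0+9+7+4+8+6+5+8+4+8 = 202

202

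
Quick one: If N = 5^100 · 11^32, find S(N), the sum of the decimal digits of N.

439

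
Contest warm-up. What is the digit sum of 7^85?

295

7^85 = 681292175541205709486531011694243236571309860372760091522256581907552807
Sum of its 72 digits: 295.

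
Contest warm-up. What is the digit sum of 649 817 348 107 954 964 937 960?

6+4+9+8+1+7+3+4+8+1+0+7+9+5+4+9+6+4+9+3+7+9+6+0 = 129

129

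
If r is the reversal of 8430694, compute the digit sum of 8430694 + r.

Reversal of 8430694 is 4960348; 8430694 + 4960348 = 13391042.
Digit sum of 13391042: 1+3+3+9+1+0+4+2 = 23.

23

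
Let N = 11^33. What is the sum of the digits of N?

11^33 = 23225154419887808141001767796309131
Sum of its 35 digits: 143.

143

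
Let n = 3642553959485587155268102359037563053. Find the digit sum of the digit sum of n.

14

First digit sum: 167.
1+6+7 = 14.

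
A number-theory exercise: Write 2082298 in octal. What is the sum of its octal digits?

2082298 in base 8 is 7742772.
Digit sum: 7+7+4+2+7+7+2 = 36.

36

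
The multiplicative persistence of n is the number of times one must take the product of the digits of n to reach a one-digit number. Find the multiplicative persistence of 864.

864 → 192 → 18 → 8 (3 steps)

3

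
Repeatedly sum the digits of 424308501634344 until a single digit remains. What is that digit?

6

4+2+4+3+0+8+5+0+1+6+3+4+3+4+4 = 51
5+1 = 6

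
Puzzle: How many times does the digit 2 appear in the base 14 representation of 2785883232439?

2

2785883232439 in base 14 is 98BA202495D.
The digit 2 appears 2 times.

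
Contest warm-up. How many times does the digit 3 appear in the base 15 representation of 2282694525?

1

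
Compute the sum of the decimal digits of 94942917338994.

81

9+4+9+4+2+9+1+7+3+3+8+9+9+4 = 81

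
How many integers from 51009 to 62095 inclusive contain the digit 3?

3728

The integers in [51009, 62095] that contain the digit 3: 51013, 51023, 51030, 51031, 51032, 51033, …, 62083, 62093.
3728 qualify.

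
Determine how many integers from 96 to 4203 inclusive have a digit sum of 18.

The integers in [96, 4203] that have a digit sum of 18: 99, 189, 198, 279, 288, 297, …, 4185, 4194.
271 qualify.

271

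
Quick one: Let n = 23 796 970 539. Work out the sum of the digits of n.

60

2+3+7+9+6+9+7+0+5+3+9 = 60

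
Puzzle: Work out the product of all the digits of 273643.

2×7×3×6×4×3 = 3024

3024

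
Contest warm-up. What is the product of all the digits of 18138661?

1×8×1×3×8×6×6×1 = 6912

6912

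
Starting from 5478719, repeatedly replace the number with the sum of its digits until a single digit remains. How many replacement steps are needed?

2

5478719 → 41 → 5 (2 steps)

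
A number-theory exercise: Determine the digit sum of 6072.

6+0+7+2 = 15

15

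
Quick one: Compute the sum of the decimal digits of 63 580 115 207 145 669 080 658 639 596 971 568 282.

6+3+5+8+0+1+1+5+2+0+7+1+4+5+6+6+9+0+8+0+6+5+8+6+3+9+5+9+6+9+7+1+5+6+8+2+8+2 = 182

182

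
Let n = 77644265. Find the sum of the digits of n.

7+7+6+4+4+2+6+5 = 41

41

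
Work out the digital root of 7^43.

The digital root of n equals n mod 9 (or 9 when 9 | n), so we need 7^43 mod 9.
7^43 ≡ 7 (mod 9), so the digital root is 7.

7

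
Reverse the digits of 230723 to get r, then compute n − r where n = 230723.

-96309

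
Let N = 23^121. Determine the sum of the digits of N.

725

23^121 = 587581560280191360798487435074919416703550374271084183494091002514617630710798969431674927774402546994537941351820432461813890369213410943667123772857605744326337623
Sum of its 165 digits: 725.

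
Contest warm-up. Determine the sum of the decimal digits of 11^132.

11^132 = 290960772357257879876883248608621202372989586780563261379063005175582549907087372177167528359950211681310311195818109429451544229324975921
Sum of its 138 digits: 631.

631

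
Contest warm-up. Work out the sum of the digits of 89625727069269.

78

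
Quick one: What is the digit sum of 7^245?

7^245 = 1119488930133813577541943261663024974908012484338342390950187229893094595144506168674219682992443288257693106648238261145526500081297165773909743689933973880891978527890226624858452507922045901982850106624807
Sum of its 208 digits: 958.

958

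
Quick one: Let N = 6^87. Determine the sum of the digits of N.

6^87 = 50021738714629030177311081962496059484833406150976385567830453518336
Sum of its 68 digits: 288.

288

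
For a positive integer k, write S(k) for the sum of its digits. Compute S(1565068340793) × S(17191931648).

2850

S(1565068340793) = 1+5+6+5+0+6+8+3+4+0+7+9+3 = 57.
S(17191931648) = 1+7+1+9+1+9+3+1+6+4+8 = 50.
57 · 50 = 2850.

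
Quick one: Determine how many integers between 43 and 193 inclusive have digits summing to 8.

The integers in [43, 193] that have digits summing to 8: 44, 53, 62, 71, 80, 107, …, 161, 170.
13 qualify.

13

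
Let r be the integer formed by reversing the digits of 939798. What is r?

Reversing 939798 gives 897939.

897939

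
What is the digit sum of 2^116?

2^116 = 83076749736557242056487941267521536
Sum of its 35 digits: 166.

166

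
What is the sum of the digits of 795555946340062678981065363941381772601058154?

7+9+5+5+5+5+9+4+6+3+4+0+0+6+2+6+7+8+9+8+1+0+6+5+3+6+3+9+4+1+3+8+1+7+7+2+6+0+1+0+5+8+1+5+4 = 204

204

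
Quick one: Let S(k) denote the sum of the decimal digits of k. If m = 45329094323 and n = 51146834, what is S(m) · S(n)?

S(45329094323) = 4+5+3+2+9+0+9+4+3+2+3 = 44.
S(51146834) = 5+1+1+4+6+8+3+4 = 32.
44 · 32 = 1408.

1408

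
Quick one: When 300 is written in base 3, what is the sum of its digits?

4

300 in base 3 is 102010.
Digit sum: 1+0+2+0+1+0 = 4.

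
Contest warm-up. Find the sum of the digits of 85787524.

8+5+7+8+7+5+2+4 = 46

46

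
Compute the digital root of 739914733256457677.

5

7+3+9+9+1+4+7+3+3+2+5+6+4+5+7+6+7+7 = 95
9+5 = 14
1+4 = 5
(Equivalently, 739914733256457677 mod 9 = 5.)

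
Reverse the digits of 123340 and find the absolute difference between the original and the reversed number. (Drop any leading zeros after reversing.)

80019

Reverse of 123340 is 43321.
|123340 − 43321| = 80019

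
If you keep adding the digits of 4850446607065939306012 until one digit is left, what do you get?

4+8+5+0+4+4+6+6+0+7+0+6+5+9+3+9+3+0+6+0+1+2 = 88
8+8 = 16
1+6 = 7

7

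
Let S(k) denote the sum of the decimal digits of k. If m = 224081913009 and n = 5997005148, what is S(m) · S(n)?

S(224081913009) = 2+2+4+0+8+1+9+1+3+0+0+9 = 39.
S(5997005148) = 5+9+9+7+0+0+5+1+4+8 = 48.
39 · 48 = 1872.

1872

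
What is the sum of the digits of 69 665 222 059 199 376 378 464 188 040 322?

147

6+9+6+6+5+2+2+2+0+5+9+1+9+9+3+7+6+3+7+8+4+6+4+1+8+8+0+4+0+3+2+2 = 147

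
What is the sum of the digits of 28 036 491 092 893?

64

2+8+0+3+6+4+9+1+0+9+2+8+9+3 = 64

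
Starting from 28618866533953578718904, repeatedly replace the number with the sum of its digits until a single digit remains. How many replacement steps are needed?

28618866533953578718904 → 122 → 5 (2 steps)

2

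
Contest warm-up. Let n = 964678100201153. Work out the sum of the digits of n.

9+6+4+6+7+8+1+0+0+2+0+1+1+5+3 = 53

53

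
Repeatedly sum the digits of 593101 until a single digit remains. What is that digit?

5+9+3+1+0+1 = 19
1+9 = 10
1+0 = 1

1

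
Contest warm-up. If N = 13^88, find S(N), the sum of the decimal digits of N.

409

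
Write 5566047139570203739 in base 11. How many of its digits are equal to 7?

2

5566047139570203739 in base 11 is 1001516173705863032.
The digit 7 appears 2 times.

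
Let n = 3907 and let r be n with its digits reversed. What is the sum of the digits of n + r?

Reversal of 3907 is 7093; 3907 + 7093 = 11000.
Digit sum of 11000: 1+1+0+0+0 = 2.

2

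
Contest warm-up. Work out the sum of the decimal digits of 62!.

306

62! = 31469973260387937525653122354950764088012280797258232192163168247821107200000000000000
Sum of its 86 digits: 306.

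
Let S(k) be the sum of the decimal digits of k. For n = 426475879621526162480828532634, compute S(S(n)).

10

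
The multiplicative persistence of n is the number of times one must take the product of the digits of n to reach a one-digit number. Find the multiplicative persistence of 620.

1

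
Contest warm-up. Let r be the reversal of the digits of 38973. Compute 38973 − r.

990

Reverse of 38973 is 37983.
38973 − 37983 = 990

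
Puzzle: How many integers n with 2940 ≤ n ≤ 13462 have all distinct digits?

4339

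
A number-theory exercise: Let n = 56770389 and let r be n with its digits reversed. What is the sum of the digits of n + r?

36

Reversal of 56770389 is 98307765; 56770389 + 98307765 = 155078154.
Digit sum of 155078154: 1+5+5+0+7+8+1+5+4 = 36.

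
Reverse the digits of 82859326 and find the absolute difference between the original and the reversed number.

20463498

Reverse of 82859326 is 62395828.
|82859326 − 62395828| = 20463498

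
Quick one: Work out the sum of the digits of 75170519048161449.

7+5+1+7+0+5+1+9+0+4+8+1+6+1+4+4+9 = 72

72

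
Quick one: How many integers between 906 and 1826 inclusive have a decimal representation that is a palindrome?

18

The integers in [906, 1826] that have a decimal representation that is a palindrome: 909, 919, 929, 939, 949, 959, …, 1661, 1771.
18 qualify.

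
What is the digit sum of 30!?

117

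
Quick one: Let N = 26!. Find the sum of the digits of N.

26! = 403291461126605635584000000
Sum of its 27 digits: 81.

81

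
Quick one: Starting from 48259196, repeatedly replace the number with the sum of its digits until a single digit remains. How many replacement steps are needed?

48259196 → 44 → 8 (2 steps)

2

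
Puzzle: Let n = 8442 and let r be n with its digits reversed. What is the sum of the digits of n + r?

Reversal of 8442 is 2448; 8442 + 2448 = 10890.
Digit sum of 10890: 1+0+8+9+0 = 18.

18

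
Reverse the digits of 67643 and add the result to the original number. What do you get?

102319

Reverse of 67643 is 34676.
67643 + 34676 = 102319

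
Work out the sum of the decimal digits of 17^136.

17^136 = 219307410755550810697748495645377719362497525354588400839033585242328447342565939778373603252353262744057415239487771399669160116861077867308467008209433049944841086081
Sum of its 168 digits: 766.

766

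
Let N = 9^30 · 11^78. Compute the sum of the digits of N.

468

9^30 · 11^78 = 71763684055768032832313529832571706728334247615822147612110194205198693561503386494968603136941654998010116281
Sum of its 110 digits: 468.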